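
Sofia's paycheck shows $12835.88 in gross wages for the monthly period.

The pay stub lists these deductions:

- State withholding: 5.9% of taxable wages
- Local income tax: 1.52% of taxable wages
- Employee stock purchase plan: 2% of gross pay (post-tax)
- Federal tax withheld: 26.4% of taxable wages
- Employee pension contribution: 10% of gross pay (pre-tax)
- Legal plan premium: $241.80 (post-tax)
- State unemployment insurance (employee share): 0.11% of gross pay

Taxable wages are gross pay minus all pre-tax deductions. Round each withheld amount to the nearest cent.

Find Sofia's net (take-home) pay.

Employee pension contribution: $12835.88 × 0.1 = $1283.59
Taxable wages = $12835.88 − $1283.59 = $11552.29
Federal tax withheld: $11552.29 × 0.264 = $3049.80
State withholding: $11552.29 × 0.059 = $681.59
Local income tax: $11552.29 × 0.0152 = $175.59
State unemployment insurance (employee share): $12835.88 × 0.0011 = $14.12
Employee stock purchase plan: $12835.88 × 0.02 = $256.72
Legal plan premium: $241.80
Total deductions = $1283.59 + $3049.80 + $681.59 + $175.59 + $14.12 + $256.72 + $241.80 = $5703.21
Net pay = $12835.88 − $5703.21 = $7132.67

$7132.67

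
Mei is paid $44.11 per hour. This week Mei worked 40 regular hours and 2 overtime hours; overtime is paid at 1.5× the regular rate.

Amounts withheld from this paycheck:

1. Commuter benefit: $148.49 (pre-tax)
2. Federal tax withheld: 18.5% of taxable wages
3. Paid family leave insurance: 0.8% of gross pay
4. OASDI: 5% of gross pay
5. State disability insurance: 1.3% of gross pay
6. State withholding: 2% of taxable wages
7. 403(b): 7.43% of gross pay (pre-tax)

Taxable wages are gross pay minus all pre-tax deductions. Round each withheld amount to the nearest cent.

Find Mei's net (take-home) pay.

Regular pay: 40 × $44.11 = $1,764.40
Overtime pay: 2 × $44.11 × 1.5 = $132.33
Gross pay = $1,764.40 + $132.33 = $1,896.73
Commuter benefit: $148.49
403(b): $1,896.73 × 0.0743 = $140.93
Pre-tax total = $148.49 + $140.93 = $289.42
Taxable wages = $1,896.73 − $289.42 = $1,607.31
Federal tax withheld: $1,607.31 × 0.185 = $297.35
State withholding: $1,607.31 × 0.02 = $32.15
Paid family leave insurance: $1,896.73 × 0.008 = $15.17
OASDI: $1,896.73 × 0.05 = $94.84
State disability insurance: $1,896.73 × 0.013 = $24.66
Total deductions = $148.49 + $140.93 + $297.35 + $32.15 + $15.17 + $94.84 + $24.66 = $753.59
Net pay = $1,896.73 − $753.59 = $1,143.14

$1,143.14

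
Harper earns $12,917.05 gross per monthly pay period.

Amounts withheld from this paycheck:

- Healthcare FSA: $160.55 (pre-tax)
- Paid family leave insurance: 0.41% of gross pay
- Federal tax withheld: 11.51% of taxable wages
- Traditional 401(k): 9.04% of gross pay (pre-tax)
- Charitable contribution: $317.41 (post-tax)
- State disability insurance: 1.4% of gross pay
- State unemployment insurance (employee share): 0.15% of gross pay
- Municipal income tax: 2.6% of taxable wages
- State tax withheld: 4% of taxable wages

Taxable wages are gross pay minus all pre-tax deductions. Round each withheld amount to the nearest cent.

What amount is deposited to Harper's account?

$8,919.48

Healthcare FSA: $160.55
Traditional 401(k): $12,917.05 × 0.0904 = $1,167.70
Pre-tax total = $160.55 + $1,167.70 = $1,328.25
Taxable wages = $12,917.05 − $1,328.25 = $11,588.80
Federal tax withheld: $11,588.80 × 0.1151 = $1,333.87
Municipal income tax: $11,588.80 × 0.026 = $301.31
State tax withheld: $11,588.80 × 0.04 = $463.55
State unemployment insurance (employee share): $12,917.05 × 0.0015 = $19.38
State disability insurance: $12,917.05 × 0.014 = $180.84
Paid family leave insurance: $12,917.05 × 0.0041 = $52.96
Charitable contribution: $317.41
Total deductions = $160.55 + $1,167.70 + $1,333.87 + $301.31 + $463.55 + $19.38 + $180.84 + $52.96 + $317.41 = $3,997.57
Net pay = $12,917.05 − $3,997.57 = $8,919.48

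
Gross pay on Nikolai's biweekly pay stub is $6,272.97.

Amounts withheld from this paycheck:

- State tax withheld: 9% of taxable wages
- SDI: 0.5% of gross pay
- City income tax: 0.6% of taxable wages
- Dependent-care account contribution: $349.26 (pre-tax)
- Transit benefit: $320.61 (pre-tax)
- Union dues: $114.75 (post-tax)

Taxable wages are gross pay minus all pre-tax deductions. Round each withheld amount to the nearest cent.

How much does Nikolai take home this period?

$4,919.09

Transit benefit: $320.61
Dependent-care account contribution: $349.26
Pre-tax total = $320.61 + $349.26 = $669.87
Taxable wages = $6,272.97 − $669.87 = $5,603.10
State tax withheld: $5,603.10 × 0.09 = $504.28
City income tax: $5,603.10 × 0.006 = $33.62
SDI: $6,272.97 × 0.005 = $31.36
Union dues: $114.75
Total deductions = $320.61 + $349.26 + $504.28 + $33.62 + $31.36 + $114.75 = $1,353.88
Net pay = $6,272.97 − $1,353.88 = $4,919.09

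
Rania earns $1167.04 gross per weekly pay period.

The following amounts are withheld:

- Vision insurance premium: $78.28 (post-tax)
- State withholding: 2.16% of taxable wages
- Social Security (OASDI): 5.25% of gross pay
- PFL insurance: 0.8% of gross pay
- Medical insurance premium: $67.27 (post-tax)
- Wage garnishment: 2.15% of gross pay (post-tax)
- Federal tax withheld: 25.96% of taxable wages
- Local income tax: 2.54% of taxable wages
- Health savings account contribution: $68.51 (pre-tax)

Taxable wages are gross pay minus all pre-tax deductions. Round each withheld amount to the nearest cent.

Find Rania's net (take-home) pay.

Health savings account contribution: $68.51
Taxable wages = $1167.04 − $68.51 = $1098.53
State withholding: $1098.53 × 0.0216 = $23.73
Local income tax: $1098.53 × 0.0254 = $27.90
Federal tax withheld: $1098.53 × 0.2596 = $285.18
PFL insurance: $1167.04 × 0.008 = $9.34
Social Security (OASDI): $1167.04 × 0.0525 = $61.27
Medical insurance premium: $67.27
Wage garnishment: $1167.04 × 0.0215 = $25.09
Vision insurance premium: $78.28
Total deductions = $68.51 + $23.73 + $27.90 + $285.18 + $9.34 + $61.27 + $67.27 + $25.09 + $78.28 = $646.57
Net pay = $1167.04 − $646.57 = $520.47

$520.47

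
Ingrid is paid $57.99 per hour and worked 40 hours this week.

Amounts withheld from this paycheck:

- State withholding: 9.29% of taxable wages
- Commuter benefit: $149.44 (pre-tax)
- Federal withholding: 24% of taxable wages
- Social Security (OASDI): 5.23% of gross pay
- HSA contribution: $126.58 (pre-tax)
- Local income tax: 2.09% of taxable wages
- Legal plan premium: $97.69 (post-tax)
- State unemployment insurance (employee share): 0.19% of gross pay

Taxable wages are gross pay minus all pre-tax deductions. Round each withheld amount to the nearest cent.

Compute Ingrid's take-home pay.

Gross pay: 40 × $57.99 = $2,319.60
HSA contribution: $126.58
Commuter benefit: $149.44
Pre-tax total = $126.58 + $149.44 = $276.02
Taxable wages = $2,319.60 − $276.02 = $2,043.58
Local income tax: $2,043.58 × 0.0209 = $42.71
State withholding: $2,043.58 × 0.0929 = $189.85
Federal withholding: $2,043.58 × 0.24 = $490.46
State unemployment insurance (employee share): $2,319.60 × 0.0019 = $4.41
Social Security (OASDI): $2,319.60 × 0.0523 = $121.32
Legal plan premium: $97.69
Total deductions = $126.58 + $149.44 + $42.71 + $189.85 + $490.46 + $4.41 + $121.32 + $97.69 = $1,222.46
Net pay = $2,319.60 − $1,222.46 = $1,097.14

$1,097.14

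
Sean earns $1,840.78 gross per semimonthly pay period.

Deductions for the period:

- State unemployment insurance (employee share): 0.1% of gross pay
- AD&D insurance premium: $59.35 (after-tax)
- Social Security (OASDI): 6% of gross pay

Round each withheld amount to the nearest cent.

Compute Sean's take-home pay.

$1,669.14

Social Security (OASDI): $1,840.78 × 0.06 = $110.45
State unemployment insurance (employee share): $1,840.78 × 0.001 = $1.84
AD&D insurance premium: $59.35
Total deductions = $110.45 + $1.84 + $59.35 = $171.64
Net pay = $1,840.78 − $171.64 = $1,669.14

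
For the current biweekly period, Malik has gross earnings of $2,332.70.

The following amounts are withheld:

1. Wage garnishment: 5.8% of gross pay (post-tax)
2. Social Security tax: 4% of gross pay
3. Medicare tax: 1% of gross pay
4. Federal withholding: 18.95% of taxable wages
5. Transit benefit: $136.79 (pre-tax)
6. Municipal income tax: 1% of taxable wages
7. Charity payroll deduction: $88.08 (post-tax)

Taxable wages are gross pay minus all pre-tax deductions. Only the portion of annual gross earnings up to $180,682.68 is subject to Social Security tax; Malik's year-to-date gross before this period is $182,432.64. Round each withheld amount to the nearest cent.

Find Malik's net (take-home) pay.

$1,511.12

Transit benefit: $136.79
Taxable wages = $2,332.70 − $136.79 = $2,195.91
Federal withholding: $2,195.91 × 0.1895 = $416.12
Municipal income tax: $2,195.91 × 0.01 = $21.96
Medicare tax: $2,332.70 × 0.01 = $23.33
Social Security tax: annual cap $180,682.68 already reached (YTD $182,432.64), so $0.00
Wage garnishment: $2,332.70 × 0.058 = $135.30
Charity payroll deduction: $88.08
Total deductions = $136.79 + $416.12 + $21.96 + $23.33 + $0.00 + $135.30 + $88.08 = $821.58
Net pay = $2,332.70 − $821.58 = $1,511.12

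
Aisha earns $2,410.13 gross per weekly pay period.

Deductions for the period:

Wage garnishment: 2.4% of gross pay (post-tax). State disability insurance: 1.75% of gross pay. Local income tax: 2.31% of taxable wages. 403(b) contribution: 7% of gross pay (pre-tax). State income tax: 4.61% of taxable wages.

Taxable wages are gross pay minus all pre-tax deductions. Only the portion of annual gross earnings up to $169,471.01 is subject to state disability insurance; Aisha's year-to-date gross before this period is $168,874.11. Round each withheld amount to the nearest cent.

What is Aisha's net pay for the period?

$2,018.02

403(b) contribution: $2,410.13 × 0.07 = $168.71
Taxable wages = $2,410.13 − $168.71 = $2,241.42
State income tax: $2,241.42 × 0.0461 = $103.33
Local income tax: $2,241.42 × 0.0231 = $51.78
State disability insurance: only $169,471.01 − $168,874.11 = $596.90 of this check is subject → $596.90 × 0.0175 = $10.45
Wage garnishment: $2,410.13 × 0.024 = $57.84
Total deductions = $168.71 + $103.33 + $51.78 + $10.45 + $57.84 = $392.11
Net pay = $2,410.13 − $392.11 = $2,018.02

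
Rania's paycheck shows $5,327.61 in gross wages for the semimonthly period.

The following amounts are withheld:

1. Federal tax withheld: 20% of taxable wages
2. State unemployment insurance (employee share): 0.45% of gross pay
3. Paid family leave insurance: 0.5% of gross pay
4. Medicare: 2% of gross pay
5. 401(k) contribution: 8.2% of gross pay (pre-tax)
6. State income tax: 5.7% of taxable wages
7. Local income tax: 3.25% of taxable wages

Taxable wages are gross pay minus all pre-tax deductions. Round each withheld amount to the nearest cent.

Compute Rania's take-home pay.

$3,317.72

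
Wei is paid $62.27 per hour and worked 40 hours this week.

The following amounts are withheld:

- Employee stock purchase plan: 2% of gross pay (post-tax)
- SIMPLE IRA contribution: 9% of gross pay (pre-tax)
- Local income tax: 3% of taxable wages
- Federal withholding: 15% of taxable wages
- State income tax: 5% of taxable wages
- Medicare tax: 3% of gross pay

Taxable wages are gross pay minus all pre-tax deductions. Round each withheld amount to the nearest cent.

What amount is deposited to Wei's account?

$1,620.77

Gross pay: 40 × $62.27 = $2,490.80
SIMPLE IRA contribution: $2,490.80 × 0.09 = $224.17
Taxable wages = $2,490.80 − $224.17 = $2,266.63
Federal withholding: $2,266.63 × 0.15 = $339.99
State income tax: $2,266.63 × 0.05 = $113.33
Local income tax: $2,266.63 × 0.03 = $68.00
Medicare tax: $2,490.80 × 0.03 = $74.72
Employee stock purchase plan: $2,490.80 × 0.02 = $49.82
Total deductions = $224.17 + $339.99 + $113.33 + $68.00 + $74.72 + $49.82 = $870.03
Net pay = $2,490.80 − $870.03 = $1,620.77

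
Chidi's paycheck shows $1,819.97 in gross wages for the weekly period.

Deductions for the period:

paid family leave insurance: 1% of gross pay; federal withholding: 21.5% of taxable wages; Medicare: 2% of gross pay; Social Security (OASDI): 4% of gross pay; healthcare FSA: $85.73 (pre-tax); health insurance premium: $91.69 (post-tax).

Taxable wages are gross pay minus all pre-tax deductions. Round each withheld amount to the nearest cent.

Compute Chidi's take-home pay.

$1,142.29

Healthcare FSA: $85.73
Taxable wages = $1,819.97 − $85.73 = $1,734.24
Federal withholding: $1,734.24 × 0.215 = $372.86
Social Security (OASDI): $1,819.97 × 0.04 = $72.80
Paid family leave insurance: $1,819.97 × 0.01 = $18.20
Medicare: $1,819.97 × 0.02 = $36.40
Health insurance premium: $91.69
Total deductions = $85.73 + $372.86 + $72.80 + $18.20 + $36.40 + $91.69 = $677.68
Net pay = $1,819.97 − $677.68 = $1,142.29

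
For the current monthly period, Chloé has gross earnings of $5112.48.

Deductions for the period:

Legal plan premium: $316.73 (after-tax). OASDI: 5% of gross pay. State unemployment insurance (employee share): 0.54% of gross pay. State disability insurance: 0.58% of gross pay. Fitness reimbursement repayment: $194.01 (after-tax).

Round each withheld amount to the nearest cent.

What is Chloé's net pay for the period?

$4288.86

State unemployment insurance (employee share): $5112.48 × 0.0054 = $27.61
State disability insurance: $5112.48 × 0.0058 = $29.65
OASDI: $5112.48 × 0.05 = $255.62
Fitness reimbursement repayment: $194.01
Legal plan premium: $316.73
Total deductions = $27.61 + $29.65 + $255.62 + $194.01 + $316.73 = $823.62
Net pay = $5112.48 − $823.62 = $4288.86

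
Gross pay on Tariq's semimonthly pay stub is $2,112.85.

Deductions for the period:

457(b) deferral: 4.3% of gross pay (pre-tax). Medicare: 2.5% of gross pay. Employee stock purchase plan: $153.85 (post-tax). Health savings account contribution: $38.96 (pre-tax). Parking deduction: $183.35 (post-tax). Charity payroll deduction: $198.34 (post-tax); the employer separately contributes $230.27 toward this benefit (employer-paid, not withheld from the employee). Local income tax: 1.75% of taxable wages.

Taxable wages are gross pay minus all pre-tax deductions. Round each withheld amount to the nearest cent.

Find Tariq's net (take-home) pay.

457(b) deferral: $2,112.85 × 0.043 = $90.85
Health savings account contribution: $38.96
Pre-tax total = $90.85 + $38.96 = $129.81
Taxable wages = $2,112.85 − $129.81 = $1,983.04
Local income tax: $1,983.04 × 0.0175 = $34.70
Medicare: $2,112.85 × 0.025 = $52.82
Parking deduction: $183.35
Employee stock purchase plan: $153.85
Charity payroll deduction: $198.34
(Employer's $230.27 toward charity payroll deduction is not withheld from the employee.)
Total deductions = $90.85 + $38.96 + $34.70 + $52.82 + $183.35 + $153.85 + $198.34 = $752.87
Net pay = $2,112.85 − $752.87 = $1,359.98

$1,359.98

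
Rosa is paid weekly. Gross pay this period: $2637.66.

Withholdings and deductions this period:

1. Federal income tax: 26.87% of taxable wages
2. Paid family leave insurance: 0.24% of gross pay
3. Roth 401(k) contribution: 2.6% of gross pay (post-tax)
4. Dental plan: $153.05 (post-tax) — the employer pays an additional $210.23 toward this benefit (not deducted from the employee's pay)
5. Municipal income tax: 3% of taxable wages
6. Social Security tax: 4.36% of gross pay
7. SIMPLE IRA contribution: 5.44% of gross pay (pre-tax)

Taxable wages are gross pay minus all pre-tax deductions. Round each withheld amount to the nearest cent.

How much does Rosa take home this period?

$1406.20

SIMPLE IRA contribution: $2637.66 × 0.0544 = $143.49
Taxable wages = $2637.66 − $143.49 = $2494.17
Federal income tax: $2494.17 × 0.2687 = $670.18
Municipal income tax: $2494.17 × 0.03 = $74.83
Social Security tax: $2637.66 × 0.0436 = $115.00
Paid family leave insurance: $2637.66 × 0.0024 = $6.33
Roth 401(k) contribution: $2637.66 × 0.026 = $68.58
Dental plan: $153.05
(Employer's $210.23 toward dental plan is not withheld from the employee.)
Total deductions = $143.49 + $670.18 + $74.83 + $115.00 + $6.33 + $68.58 + $153.05 = $1231.46
Net pay = $2637.66 − $1231.46 = $1406.20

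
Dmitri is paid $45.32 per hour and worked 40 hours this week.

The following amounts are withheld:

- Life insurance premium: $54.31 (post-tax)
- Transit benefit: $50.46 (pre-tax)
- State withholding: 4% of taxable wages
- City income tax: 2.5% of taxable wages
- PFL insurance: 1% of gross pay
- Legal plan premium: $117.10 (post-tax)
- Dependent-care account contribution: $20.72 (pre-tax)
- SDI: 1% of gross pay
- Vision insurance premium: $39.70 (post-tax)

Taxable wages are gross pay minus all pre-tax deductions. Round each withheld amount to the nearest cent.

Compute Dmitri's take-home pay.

$1381.05

Gross pay: 40 × $45.32 = $1812.80
Dependent-care account contribution: $20.72
Transit benefit: $50.46
Pre-tax total = $20.72 + $50.46 = $71.18
Taxable wages = $1812.80 − $71.18 = $1741.62
City income tax: $1741.62 × 0.025 = $43.54
State withholding: $1741.62 × 0.04 = $69.66
SDI: $1812.80 × 0.01 = $18.13
PFL insurance: $1812.80 × 0.01 = $18.13
Vision insurance premium: $39.70
Life insurance premium: $54.31
Legal plan premium: $117.10
Total deductions = $20.72 + $50.46 + $43.54 + $69.66 + $18.13 + $18.13 + $39.70 + $54.31 + $117.10 = $431.75
Net pay = $1812.80 − $431.75 = $1381.05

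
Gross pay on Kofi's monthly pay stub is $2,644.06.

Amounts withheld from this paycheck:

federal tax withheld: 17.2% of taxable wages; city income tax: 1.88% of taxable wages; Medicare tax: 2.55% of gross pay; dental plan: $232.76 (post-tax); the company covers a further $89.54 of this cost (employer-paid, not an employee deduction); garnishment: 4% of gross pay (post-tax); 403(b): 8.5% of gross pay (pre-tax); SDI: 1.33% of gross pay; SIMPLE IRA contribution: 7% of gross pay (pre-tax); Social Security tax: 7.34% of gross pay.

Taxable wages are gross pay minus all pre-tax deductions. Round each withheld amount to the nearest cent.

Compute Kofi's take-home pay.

$1,172.76

403(b): $2,644.06 × 0.085 = $224.75
SIMPLE IRA contribution: $2,644.06 × 0.07 = $185.08
Pre-tax total = $224.75 + $185.08 = $409.83
Taxable wages = $2,644.06 − $409.83 = $2,234.23
City income tax: $2,234.23 × 0.0188 = $42.00
Federal tax withheld: $2,234.23 × 0.172 = $384.29
Medicare tax: $2,644.06 × 0.0255 = $67.42
SDI: $2,644.06 × 0.0133 = $35.17
Social Security tax: $2,644.06 × 0.0734 = $194.07
Garnishment: $2,644.06 × 0.04 = $105.76
Dental plan: $232.76
(Employer's $89.54 toward dental plan is not withheld from the employee.)
Total deductions = $224.75 + $185.08 + $42.00 + $384.29 + $67.42 + $35.17 + $194.07 + $105.76 + $232.76 = $1,471.30
Net pay = $2,644.06 − $1,471.30 = $1,172.76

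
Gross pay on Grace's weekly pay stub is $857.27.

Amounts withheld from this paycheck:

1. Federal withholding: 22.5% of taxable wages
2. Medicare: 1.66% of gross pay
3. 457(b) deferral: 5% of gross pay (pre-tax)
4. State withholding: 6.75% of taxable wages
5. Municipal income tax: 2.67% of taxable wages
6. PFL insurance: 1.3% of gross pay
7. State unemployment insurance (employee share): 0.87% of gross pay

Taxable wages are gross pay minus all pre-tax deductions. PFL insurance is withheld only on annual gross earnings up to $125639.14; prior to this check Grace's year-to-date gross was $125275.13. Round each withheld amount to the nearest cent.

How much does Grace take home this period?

457(b) deferral: $857.27 × 0.05 = $42.86
Taxable wages = $857.27 − $42.86 = $814.41
Municipal income tax: $814.41 × 0.0267 = $21.74
Federal withholding: $814.41 × 0.225 = $183.24
State withholding: $814.41 × 0.0675 = $54.97
PFL insurance: only $125639.14 − $125275.13 = $364.01 of this check is subject → $364.01 × 0.013 = $4.73
State unemployment insurance (employee share): $857.27 × 0.0087 = $7.46
Medicare: $857.27 × 0.0166 = $14.23
Total deductions = $42.86 + $21.74 + $183.24 + $54.97 + $4.73 + $7.46 + $14.23 = $329.23
Net pay = $857.27 − $329.23 = $528.04

$528.04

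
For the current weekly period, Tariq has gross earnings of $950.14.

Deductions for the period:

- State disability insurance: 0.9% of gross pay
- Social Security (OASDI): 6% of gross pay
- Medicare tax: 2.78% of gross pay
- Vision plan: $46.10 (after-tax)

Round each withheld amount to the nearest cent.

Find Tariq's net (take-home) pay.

State disability insurance: $950.14 × 0.009 = $8.55
Social Security (OASDI): $950.14 × 0.06 = $57.01
Medicare tax: $950.14 × 0.0278 = $26.41
Vision plan: $46.10
Total deductions = $8.55 + $57.01 + $26.41 + $46.10 = $138.07
Net pay = $950.14 − $138.07 = $812.07

$812.07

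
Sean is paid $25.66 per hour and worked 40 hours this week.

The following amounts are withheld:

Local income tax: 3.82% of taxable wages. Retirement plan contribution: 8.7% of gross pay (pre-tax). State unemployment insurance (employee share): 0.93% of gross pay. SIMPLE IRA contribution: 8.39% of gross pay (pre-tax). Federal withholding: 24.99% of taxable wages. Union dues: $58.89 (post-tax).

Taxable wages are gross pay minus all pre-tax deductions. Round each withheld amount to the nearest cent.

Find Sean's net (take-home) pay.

$537.38

Gross pay: 40 × $25.66 = $1,026.40
SIMPLE IRA contribution: $1,026.40 × 0.0839 = $86.11
Retirement plan contribution: $1,026.40 × 0.087 = $89.30
Pre-tax total = $86.11 + $89.30 = $175.41
Taxable wages = $1,026.40 − $175.41 = $850.99
Federal withholding: $850.99 × 0.2499 = $212.66
Local income tax: $850.99 × 0.0382 = $32.51
State unemployment insurance (employee share): $1,026.40 × 0.0093 = $9.55
Union dues: $58.89
Total deductions = $86.11 + $89.30 + $212.66 + $32.51 + $9.55 + $58.89 = $489.02
Net pay = $1,026.40 − $489.02 = $537.38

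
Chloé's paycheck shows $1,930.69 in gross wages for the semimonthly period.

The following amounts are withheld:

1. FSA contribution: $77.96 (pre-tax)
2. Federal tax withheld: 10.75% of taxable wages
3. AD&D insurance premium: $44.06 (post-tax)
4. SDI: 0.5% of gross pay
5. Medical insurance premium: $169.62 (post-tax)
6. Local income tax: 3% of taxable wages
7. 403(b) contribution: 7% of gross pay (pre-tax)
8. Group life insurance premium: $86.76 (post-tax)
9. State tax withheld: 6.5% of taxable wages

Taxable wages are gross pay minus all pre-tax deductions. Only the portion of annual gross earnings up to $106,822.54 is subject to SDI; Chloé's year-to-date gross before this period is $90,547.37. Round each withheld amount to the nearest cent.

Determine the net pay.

$1,059.68

FSA contribution: $77.96
403(b) contribution: $1,930.69 × 0.07 = $135.15
Pre-tax total = $77.96 + $135.15 = $213.11
Taxable wages = $1,930.69 − $213.11 = $1,717.58
Federal tax withheld: $1,717.58 × 0.1075 = $184.64
State tax withheld: $1,717.58 × 0.065 = $111.64
Local income tax: $1,717.58 × 0.03 = $51.53
SDI: cap not yet reached, full $1,930.69 is subject → $1,930.69 × 0.005 = $9.65
AD&D insurance premium: $44.06
Group life insurance premium: $86.76
Medical insurance premium: $169.62
Total deductions = $77.96 + $135.15 + $184.64 + $111.64 + $51.53 + $9.65 + $44.06 + $86.76 + $169.62 = $871.01
Net pay = $1,930.69 − $871.01 = $1,059.68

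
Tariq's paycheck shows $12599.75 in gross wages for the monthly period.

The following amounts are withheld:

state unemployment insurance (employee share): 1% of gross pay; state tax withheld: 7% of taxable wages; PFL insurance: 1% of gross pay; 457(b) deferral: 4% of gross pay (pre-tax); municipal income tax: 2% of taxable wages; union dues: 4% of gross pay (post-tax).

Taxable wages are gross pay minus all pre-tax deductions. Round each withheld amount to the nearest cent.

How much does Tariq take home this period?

$10251.15

457(b) deferral: $12599.75 × 0.04 = $503.99
Taxable wages = $12599.75 − $503.99 = $12095.76
Municipal income tax: $12095.76 × 0.02 = $241.92
State tax withheld: $12095.76 × 0.07 = $846.70
State unemployment insurance (employee share): $12599.75 × 0.01 = $126.00
PFL insurance: $12599.75 × 0.01 = $126.00
Union dues: $12599.75 × 0.04 = $503.99
Total deductions = $503.99 + $241.92 + $846.70 + $126.00 + $126.00 + $503.99 = $2348.60
Net pay = $12599.75 − $2348.60 = $10251.15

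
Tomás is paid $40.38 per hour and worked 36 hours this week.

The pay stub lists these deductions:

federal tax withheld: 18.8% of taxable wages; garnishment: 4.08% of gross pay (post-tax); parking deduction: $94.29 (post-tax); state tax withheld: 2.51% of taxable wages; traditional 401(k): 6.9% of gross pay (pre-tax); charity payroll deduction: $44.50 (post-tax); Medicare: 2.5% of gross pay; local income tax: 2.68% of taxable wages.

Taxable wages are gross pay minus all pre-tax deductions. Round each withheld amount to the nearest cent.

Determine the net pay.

Gross pay: 36 × $40.38 = $1,453.68
Traditional 401(k): $1,453.68 × 0.069 = $100.30
Taxable wages = $1,453.68 − $100.30 = $1,353.38
Federal tax withheld: $1,353.38 × 0.188 = $254.44
Local income tax: $1,353.38 × 0.0268 = $36.27
State tax withheld: $1,353.38 × 0.0251 = $33.97
Medicare: $1,453.68 × 0.025 = $36.34
Charity payroll deduction: $44.50
Garnishment: $1,453.68 × 0.0408 = $59.31
Parking deduction: $94.29
Total deductions = $100.30 + $254.44 + $36.27 + $33.97 + $36.34 + $44.50 + $59.31 + $94.29 = $659.42
Net pay = $1,453.68 − $659.42 = $794.26

$794.26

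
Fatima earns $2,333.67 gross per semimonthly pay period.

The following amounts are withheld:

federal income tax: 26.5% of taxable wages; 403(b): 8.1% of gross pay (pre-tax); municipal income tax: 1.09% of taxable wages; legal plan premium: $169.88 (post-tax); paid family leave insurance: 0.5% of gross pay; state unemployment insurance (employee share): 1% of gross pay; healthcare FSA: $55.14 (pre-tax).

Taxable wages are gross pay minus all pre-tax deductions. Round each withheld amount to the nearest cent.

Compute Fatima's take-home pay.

403(b): $2,333.67 × 0.081 = $189.03
Healthcare FSA: $55.14
Pre-tax total = $189.03 + $55.14 = $244.17
Taxable wages = $2,333.67 − $244.17 = $2,089.50
Municipal income tax: $2,089.50 × 0.0109 = $22.78
Federal income tax: $2,089.50 × 0.265 = $553.72
State unemployment insurance (employee share): $2,333.67 × 0.01 = $23.34
Paid family leave insurance: $2,333.67 × 0.005 = $11.67
Legal plan premium: $169.88
Total deductions = $189.03 + $55.14 + $22.78 + $553.72 + $23.34 + $11.67 + $169.88 = $1,025.56
Net pay = $2,333.67 − $1,025.56 = $1,308.11

$1,308.11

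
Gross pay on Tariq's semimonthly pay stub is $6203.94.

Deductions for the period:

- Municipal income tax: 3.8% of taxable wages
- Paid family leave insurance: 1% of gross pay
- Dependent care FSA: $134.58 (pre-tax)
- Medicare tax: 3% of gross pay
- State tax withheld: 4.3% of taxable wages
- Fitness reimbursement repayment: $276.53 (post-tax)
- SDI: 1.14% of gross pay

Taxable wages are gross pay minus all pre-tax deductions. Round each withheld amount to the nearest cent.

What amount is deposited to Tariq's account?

$4982.33

Dependent care FSA: $134.58
Taxable wages = $6203.94 − $134.58 = $6069.36
Municipal income tax: $6069.36 × 0.038 = $230.64
State tax withheld: $6069.36 × 0.043 = $260.98
Medicare tax: $6203.94 × 0.03 = $186.12
Paid family leave insurance: $6203.94 × 0.01 = $62.04
SDI: $6203.94 × 0.0114 = $70.72
Fitness reimbursement repayment: $276.53
Total deductions = $134.58 + $230.64 + $260.98 + $186.12 + $62.04 + $70.72 + $276.53 = $1221.61
Net pay = $6203.94 − $1221.61 = $4982.33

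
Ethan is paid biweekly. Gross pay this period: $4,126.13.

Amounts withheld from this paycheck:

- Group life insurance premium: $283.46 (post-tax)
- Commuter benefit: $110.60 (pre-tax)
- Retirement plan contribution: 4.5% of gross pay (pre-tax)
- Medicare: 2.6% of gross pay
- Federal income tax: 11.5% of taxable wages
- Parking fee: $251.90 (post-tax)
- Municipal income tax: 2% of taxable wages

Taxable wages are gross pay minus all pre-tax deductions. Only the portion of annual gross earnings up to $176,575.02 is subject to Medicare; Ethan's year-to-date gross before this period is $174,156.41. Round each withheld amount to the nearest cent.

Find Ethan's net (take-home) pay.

Commuter benefit: $110.60
Retirement plan contribution: $4,126.13 × 0.045 = $185.68
Pre-tax total = $110.60 + $185.68 = $296.28
Taxable wages = $4,126.13 − $296.28 = $3,829.85
Federal income tax: $3,829.85 × 0.115 = $440.43
Municipal income tax: $3,829.85 × 0.02 = $76.60
Medicare: only $176,575.02 − $174,156.41 = $2,418.61 of this check is subject → $2,418.61 × 0.026 = $62.88
Group life insurance premium: $283.46
Parking fee: $251.90
Total deductions = $110.60 + $185.68 + $440.43 + $76.60 + $62.88 + $283.46 + $251.90 = $1,411.55
Net pay = $4,126.13 − $1,411.55 = $2,714.58

$2,714.58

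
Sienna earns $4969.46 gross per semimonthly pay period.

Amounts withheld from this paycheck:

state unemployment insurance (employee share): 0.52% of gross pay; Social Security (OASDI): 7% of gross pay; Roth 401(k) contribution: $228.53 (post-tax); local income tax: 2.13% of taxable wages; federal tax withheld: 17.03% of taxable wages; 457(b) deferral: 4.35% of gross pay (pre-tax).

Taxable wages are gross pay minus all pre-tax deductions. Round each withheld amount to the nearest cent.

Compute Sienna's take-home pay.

457(b) deferral: $4969.46 × 0.0435 = $216.17
Taxable wages = $4969.46 − $216.17 = $4753.29
Federal tax withheld: $4753.29 × 0.1703 = $809.49
Local income tax: $4753.29 × 0.0213 = $101.25
State unemployment insurance (employee share): $4969.46 × 0.0052 = $25.84
Social Security (OASDI): $4969.46 × 0.07 = $347.86
Roth 401(k) contribution: $228.53
Total deductions = $216.17 + $809.49 + $101.25 + $25.84 + $347.86 + $228.53 = $1729.14
Net pay = $4969.46 − $1729.14 = $3240.32

$3240.32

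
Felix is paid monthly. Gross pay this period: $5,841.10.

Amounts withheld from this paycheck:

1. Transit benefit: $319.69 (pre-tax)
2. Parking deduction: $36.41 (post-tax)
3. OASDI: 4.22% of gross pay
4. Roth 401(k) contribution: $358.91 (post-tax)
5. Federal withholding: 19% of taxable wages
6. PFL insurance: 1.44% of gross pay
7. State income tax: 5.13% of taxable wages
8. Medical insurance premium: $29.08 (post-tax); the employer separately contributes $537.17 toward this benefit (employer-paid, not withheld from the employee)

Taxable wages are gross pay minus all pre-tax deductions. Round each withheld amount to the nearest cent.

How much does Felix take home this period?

Transit benefit: $319.69
Taxable wages = $5,841.10 − $319.69 = $5,521.41
State income tax: $5,521.41 × 0.0513 = $283.25
Federal withholding: $5,521.41 × 0.19 = $1,049.07
PFL insurance: $5,841.10 × 0.0144 = $84.11
OASDI: $5,841.10 × 0.0422 = $246.49
Medical insurance premium: $29.08
Parking deduction: $36.41
Roth 401(k) contribution: $358.91
(Employer's $537.17 toward medical insurance premium is not withheld from the employee.)
Total deductions = $319.69 + $283.25 + $1,049.07 + $84.11 + $246.49 + $29.08 + $36.41 + $358.91 = $2,407.01
Net pay = $5,841.10 − $2,407.01 = $3,434.09

$3,434.09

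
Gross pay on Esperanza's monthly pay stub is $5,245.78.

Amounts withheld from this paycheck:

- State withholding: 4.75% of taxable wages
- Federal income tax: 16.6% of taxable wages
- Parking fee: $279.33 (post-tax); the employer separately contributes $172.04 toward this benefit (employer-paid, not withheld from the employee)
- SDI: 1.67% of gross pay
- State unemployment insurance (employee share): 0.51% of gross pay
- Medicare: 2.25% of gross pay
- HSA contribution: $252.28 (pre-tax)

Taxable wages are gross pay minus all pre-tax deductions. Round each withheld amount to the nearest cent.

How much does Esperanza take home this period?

HSA contribution: $252.28
Taxable wages = $5,245.78 − $252.28 = $4,993.50
Federal income tax: $4,993.50 × 0.166 = $828.92
State withholding: $4,993.50 × 0.0475 = $237.19
State unemployment insurance (employee share): $5,245.78 × 0.0051 = $26.75
Medicare: $5,245.78 × 0.0225 = $118.03
SDI: $5,245.78 × 0.0167 = $87.60
Parking fee: $279.33
(Employer's $172.04 toward parking fee is not withheld from the employee.)
Total deductions = $252.28 + $828.92 + $237.19 + $26.75 + $118.03 + $87.60 + $279.33 = $1,830.10
Net pay = $5,245.78 − $1,830.10 = $3,415.68

$3,415.68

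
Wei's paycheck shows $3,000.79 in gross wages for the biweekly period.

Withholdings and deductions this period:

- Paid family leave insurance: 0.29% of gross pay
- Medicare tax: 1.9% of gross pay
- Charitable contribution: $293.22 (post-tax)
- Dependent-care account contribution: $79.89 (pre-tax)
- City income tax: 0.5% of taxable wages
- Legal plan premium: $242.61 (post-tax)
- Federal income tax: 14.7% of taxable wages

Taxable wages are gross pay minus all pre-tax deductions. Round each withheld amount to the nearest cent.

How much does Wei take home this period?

Dependent-care account contribution: $79.89
Taxable wages = $3,000.79 − $79.89 = $2,920.90
Federal income tax: $2,920.90 × 0.147 = $429.37
City income tax: $2,920.90 × 0.005 = $14.60
Paid family leave insurance: $3,000.79 × 0.0029 = $8.70
Medicare tax: $3,000.79 × 0.019 = $57.02
Charitable contribution: $293.22
Legal plan premium: $242.61
Total deductions = $79.89 + $429.37 + $14.60 + $8.70 + $57.02 + $293.22 + $242.61 = $1,125.41
Net pay = $3,000.79 − $1,125.41 = $1,875.38

$1,875.38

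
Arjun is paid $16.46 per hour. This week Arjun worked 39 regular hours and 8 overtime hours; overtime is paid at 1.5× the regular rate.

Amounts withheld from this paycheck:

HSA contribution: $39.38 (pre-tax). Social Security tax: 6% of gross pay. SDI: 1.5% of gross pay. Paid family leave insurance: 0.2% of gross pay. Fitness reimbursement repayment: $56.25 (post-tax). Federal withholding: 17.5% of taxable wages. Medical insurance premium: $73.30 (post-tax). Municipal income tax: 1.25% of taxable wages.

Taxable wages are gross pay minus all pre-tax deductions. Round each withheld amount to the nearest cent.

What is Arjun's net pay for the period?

$455.88

Regular pay: 39 × $16.46 = $641.94
Overtime pay: 8 × $16.46 × 1.5 = $197.52
Gross pay = $641.94 + $197.52 = $839.46
HSA contribution: $39.38
Taxable wages = $839.46 − $39.38 = $800.08
Federal withholding: $800.08 × 0.175 = $140.01
Municipal income tax: $800.08 × 0.0125 = $10.00
SDI: $839.46 × 0.015 = $12.59
Paid family leave insurance: $839.46 × 0.002 = $1.68
Social Security tax: $839.46 × 0.06 = $50.37
Fitness reimbursement repayment: $56.25
Medical insurance premium: $73.30
Total deductions = $39.38 + $140.01 + $10.00 + $12.59 + $1.68 + $50.37 + $56.25 + $73.30 = $383.58
Net pay = $839.46 − $383.58 = $455.88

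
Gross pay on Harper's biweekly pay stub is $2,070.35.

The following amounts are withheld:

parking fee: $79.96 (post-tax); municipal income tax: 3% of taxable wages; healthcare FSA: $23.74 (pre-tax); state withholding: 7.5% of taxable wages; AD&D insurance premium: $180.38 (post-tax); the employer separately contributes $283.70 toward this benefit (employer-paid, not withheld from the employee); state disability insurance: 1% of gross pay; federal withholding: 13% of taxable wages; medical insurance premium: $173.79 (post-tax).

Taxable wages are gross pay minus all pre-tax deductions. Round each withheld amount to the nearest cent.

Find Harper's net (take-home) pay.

Healthcare FSA: $23.74
Taxable wages = $2,070.35 − $23.74 = $2,046.61
Federal withholding: $2,046.61 × 0.13 = $266.06
State withholding: $2,046.61 × 0.075 = $153.50
Municipal income tax: $2,046.61 × 0.03 = $61.40
State disability insurance: $2,070.35 × 0.01 = $20.70
AD&D insurance premium: $180.38
Parking fee: $79.96
Medical insurance premium: $173.79
(Employer's $283.70 toward AD&D insurance premium is not withheld from the employee.)
Total deductions = $23.74 + $266.06 + $153.50 + $61.40 + $20.70 + $180.38 + $79.96 + $173.79 = $959.53
Net pay = $2,070.35 − $959.53 = $1,110.82

$1,110.82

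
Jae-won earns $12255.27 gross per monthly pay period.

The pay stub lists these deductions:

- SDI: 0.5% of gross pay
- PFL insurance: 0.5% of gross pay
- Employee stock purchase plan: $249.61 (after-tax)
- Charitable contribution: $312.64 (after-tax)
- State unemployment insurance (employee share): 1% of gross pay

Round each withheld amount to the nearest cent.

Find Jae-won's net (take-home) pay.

SDI: $12255.27 × 0.005 = $61.28
PFL insurance: $12255.27 × 0.005 = $61.28
State unemployment insurance (employee share): $12255.27 × 0.01 = $122.55
Employee stock purchase plan: $249.61
Charitable contribution: $312.64
Total deductions = $61.28 + $61.28 + $122.55 + $249.61 + $312.64 = $807.36
Net pay = $12255.27 − $807.36 = $11447.91

$11447.91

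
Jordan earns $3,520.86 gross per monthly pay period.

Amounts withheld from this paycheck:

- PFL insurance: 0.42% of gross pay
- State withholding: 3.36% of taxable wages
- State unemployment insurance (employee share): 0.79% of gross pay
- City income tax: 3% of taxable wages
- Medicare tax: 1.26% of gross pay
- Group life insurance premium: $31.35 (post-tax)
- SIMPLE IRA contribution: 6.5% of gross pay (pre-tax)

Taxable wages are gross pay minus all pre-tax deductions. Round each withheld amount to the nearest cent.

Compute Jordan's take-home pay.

SIMPLE IRA contribution: $3,520.86 × 0.065 = $228.86
Taxable wages = $3,520.86 − $228.86 = $3,292.00
State withholding: $3,292.00 × 0.0336 = $110.61
City income tax: $3,292.00 × 0.03 = $98.76
PFL insurance: $3,520.86 × 0.0042 = $14.79
Medicare tax: $3,520.86 × 0.0126 = $44.36
State unemployment insurance (employee share): $3,520.86 × 0.0079 = $27.81
Group life insurance premium: $31.35
Total deductions = $228.86 + $110.61 + $98.76 + $14.79 + $44.36 + $27.81 + $31.35 = $556.54
Net pay = $3,520.86 − $556.54 = $2,964.32

$2,964.32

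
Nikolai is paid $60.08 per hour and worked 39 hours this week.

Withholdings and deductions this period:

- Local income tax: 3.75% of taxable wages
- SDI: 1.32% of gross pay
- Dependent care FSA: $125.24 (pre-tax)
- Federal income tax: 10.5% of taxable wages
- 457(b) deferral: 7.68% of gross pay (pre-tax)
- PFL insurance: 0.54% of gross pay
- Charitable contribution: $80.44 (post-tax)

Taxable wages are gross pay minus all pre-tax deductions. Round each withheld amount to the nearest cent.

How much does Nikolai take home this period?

$1,623.51

Gross pay: 39 × $60.08 = $2,343.12
Dependent care FSA: $125.24
457(b) deferral: $2,343.12 × 0.0768 = $179.95
Pre-tax total = $125.24 + $179.95 = $305.19
Taxable wages = $2,343.12 − $305.19 = $2,037.93
Federal income tax: $2,037.93 × 0.105 = $213.98
Local income tax: $2,037.93 × 0.0375 = $76.42
PFL insurance: $2,343.12 × 0.0054 = $12.65
SDI: $2,343.12 × 0.0132 = $30.93
Charitable contribution: $80.44
Total deductions = $125.24 + $179.95 + $213.98 + $76.42 + $12.65 + $30.93 + $80.44 = $719.61
Net pay = $2,343.12 − $719.61 = $1,623.51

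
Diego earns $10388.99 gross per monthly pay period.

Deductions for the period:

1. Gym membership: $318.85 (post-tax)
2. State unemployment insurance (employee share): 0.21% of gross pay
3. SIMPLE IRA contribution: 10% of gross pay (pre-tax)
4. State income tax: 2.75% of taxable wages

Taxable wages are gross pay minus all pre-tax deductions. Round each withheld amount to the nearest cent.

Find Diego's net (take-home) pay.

$8752.29

SIMPLE IRA contribution: $10388.99 × 0.1 = $1038.90
Taxable wages = $10388.99 − $1038.90 = $9350.09
State income tax: $9350.09 × 0.0275 = $257.13
State unemployment insurance (employee share): $10388.99 × 0.0021 = $21.82
Gym membership: $318.85
Total deductions = $1038.90 + $257.13 + $21.82 + $318.85 = $1636.70
Net pay = $10388.99 − $1636.70 = $8752.29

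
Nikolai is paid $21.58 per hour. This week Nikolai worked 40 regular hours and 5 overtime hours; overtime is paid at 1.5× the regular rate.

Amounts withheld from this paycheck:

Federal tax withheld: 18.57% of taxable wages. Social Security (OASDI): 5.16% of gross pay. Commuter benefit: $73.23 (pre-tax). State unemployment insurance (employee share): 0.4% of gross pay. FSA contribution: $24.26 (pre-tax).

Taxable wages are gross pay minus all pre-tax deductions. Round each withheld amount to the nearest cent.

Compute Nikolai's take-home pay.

$698.32

Regular pay: 40 × $21.58 = $863.20
Overtime pay: 5 × $21.58 × 1.5 = $161.85
Gross pay = $863.20 + $161.85 = $1,025.05
FSA contribution: $24.26
Commuter benefit: $73.23
Pre-tax total = $24.26 + $73.23 = $97.49
Taxable wages = $1,025.05 − $97.49 = $927.56
Federal tax withheld: $927.56 × 0.1857 = $172.25
State unemployment insurance (employee share): $1,025.05 × 0.004 = $4.10
Social Security (OASDI): $1,025.05 × 0.0516 = $52.89
Total deductions = $24.26 + $73.23 + $172.25 + $4.10 + $52.89 = $326.73
Net pay = $1,025.05 − $326.73 = $698.32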